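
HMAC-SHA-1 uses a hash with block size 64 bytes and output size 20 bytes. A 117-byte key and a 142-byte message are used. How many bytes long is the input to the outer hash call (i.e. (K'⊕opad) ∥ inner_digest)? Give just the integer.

84

Key is 117 > 64 bytes, so it is hashed to 20 bytes then zero-padded to 64: |K'| = 64.
Outer input = (K'⊕opad) ∥ H(inner) → 64 + 20 = 84 bytes.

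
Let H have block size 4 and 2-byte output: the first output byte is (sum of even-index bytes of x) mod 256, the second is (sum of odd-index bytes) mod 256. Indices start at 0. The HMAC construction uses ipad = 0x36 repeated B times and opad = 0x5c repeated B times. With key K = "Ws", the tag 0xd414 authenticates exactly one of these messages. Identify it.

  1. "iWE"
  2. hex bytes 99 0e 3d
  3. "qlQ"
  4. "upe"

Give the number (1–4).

Key "Ws" = 57 73 is 2 bytes ≤ B = 4; zero-pad to 4 bytes: K' = 57 73 00 00.
K' ⊕ ipad = 61 45 36 36; K' ⊕ opad = 0b 2f 5c 5c.
m1: inner = H(61 45 36 36 69 57 45) = 45 d2; tag = H(0b 2f 5c 5c 45 d2) = ac5d
m2: inner = H(61 45 36 36 99 0e 3d) = 6d 89; tag = H(0b 2f 5c 5c 6d 89) = d414 ← matches
m3: inner = H(61 45 36 36 71 6c 51) = 59 e7; tag = H(0b 2f 5c 5c 59 e7) = c072
m4: inner = H(61 45 36 36 75 70 65) = 71 eb; tag = H(0b 2f 5c 5c 71 eb) = d876

2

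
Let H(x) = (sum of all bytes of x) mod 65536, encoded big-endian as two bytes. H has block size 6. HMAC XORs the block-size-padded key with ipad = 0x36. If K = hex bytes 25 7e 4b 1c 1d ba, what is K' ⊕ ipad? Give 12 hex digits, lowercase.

Key hex bytes 25 7e 4b 1c 1d ba is exactly B = 6 bytes: K' = 25 7e 4b 1c 1d ba.
XOR each byte with 0x36: 25⊕36=13, 7e⊕36=48, 4b⊕36=7d, 1c⊕36=2a, 1d⊕36=2b, ba⊕36=8c.

13487d2a2b8c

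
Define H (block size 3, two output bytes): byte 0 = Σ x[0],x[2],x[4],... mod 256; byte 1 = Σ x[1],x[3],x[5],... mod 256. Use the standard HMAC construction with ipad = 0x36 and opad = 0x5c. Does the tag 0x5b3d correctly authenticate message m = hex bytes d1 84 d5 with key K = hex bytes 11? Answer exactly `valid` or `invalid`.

invalid

Key hex bytes 11 is 1 byte ≤ B = 3; zero-pad to 3 bytes: K' = 11 00 00.
K' ⊕ ipad = 27 36 36; K' ⊕ opad = 4d 5c 5c.
Inner hash: even-index sum = 225 mod 256 = 225; odd-index sum = 476 mod 256 = 220 → e1 dc.
Outer hash (recomputed tag): even-index sum = 389 mod 256 = 133; odd-index sum = 317 mod 256 = 61 → 85 3d.
Recomputed tag = 853d; claimed = 5b3d → mismatch.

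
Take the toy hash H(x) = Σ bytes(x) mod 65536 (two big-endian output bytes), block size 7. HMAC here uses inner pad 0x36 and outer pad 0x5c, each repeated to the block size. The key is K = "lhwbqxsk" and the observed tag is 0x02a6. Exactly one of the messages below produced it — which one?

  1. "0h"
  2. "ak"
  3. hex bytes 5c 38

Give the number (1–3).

2

Key "lhwbqxsk" = 6c 68 77 62 71 78 73 6b is 8 bytes > B = 7, so hash it first: H(key) = 03 74, then zero-pad to 7 bytes: K' = 03 74 00 00 00 00 00.
K' ⊕ ipad = 35 42 36 36 36 36 36; K' ⊕ opad = 5f 28 5c 5c 5c 5c 5c.
m1: inner = H(35 42 36 36 36 36 36 30 68) = 02 1d; tag = H(5f 28 5c 5c 5c 5c 5c 02 1d) = 0272
m2: inner = H(35 42 36 36 36 36 36 61 6b) = 02 51; tag = H(5f 28 5c 5c 5c 5c 5c 02 51) = 02a6 ← matches
m3: inner = H(35 42 36 36 36 36 36 5c 38) = 02 19; tag = H(5f 28 5c 5c 5c 5c 5c 02 19) = 026e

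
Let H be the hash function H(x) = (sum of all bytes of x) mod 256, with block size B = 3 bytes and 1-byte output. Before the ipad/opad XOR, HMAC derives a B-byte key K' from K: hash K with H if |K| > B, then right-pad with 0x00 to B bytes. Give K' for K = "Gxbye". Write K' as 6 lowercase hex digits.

|K| = 5 > B = 3, so first hash the key.
H(K): sum = 71+120+98+121+101 = 511; mod 256 = 255 → ff.
Zero-pad H(K) = ff to 3 bytes: K' = ff 00 00.

ff0000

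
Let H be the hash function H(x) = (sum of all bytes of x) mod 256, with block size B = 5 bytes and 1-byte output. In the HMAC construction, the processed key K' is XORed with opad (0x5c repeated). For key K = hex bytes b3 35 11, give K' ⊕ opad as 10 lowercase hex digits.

Key hex bytes b3 35 11 is 3 bytes ≤ B = 5; zero-pad to 5 bytes: K' = b3 35 11 00 00.
XOR each byte with 0x5c: b3⊕5c=ef, 35⊕5c=69, 11⊕5c=4d, 00⊕5c=5c, 00⊕5c=5c.

ef694d5c5c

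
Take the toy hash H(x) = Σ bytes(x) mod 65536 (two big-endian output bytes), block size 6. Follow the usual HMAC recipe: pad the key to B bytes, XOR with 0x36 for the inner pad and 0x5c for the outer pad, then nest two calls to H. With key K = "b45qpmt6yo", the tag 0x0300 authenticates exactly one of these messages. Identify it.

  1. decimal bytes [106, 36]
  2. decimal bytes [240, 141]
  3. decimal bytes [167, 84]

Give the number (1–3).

1

Key "b45qpmt6yo" = 62 34 35 71 70 6d 74 36 79 6f is 10 bytes > B = 6, so hash it first: H(key) = 03 ab, then zero-pad to 6 bytes: K' = 03 ab 00 00 00 00.
K' ⊕ ipad = 35 9d 36 36 36 36; K' ⊕ opad = 5f f7 5c 5c 5c 5c.
m1: inner = H(35 9d 36 36 36 36 6a 24) = 02 38; tag = H(5f f7 5c 5c 5c 5c 02 38) = 0300 ← matches
m2: inner = H(35 9d 36 36 36 36 f0 8d) = 03 27; tag = H(5f f7 5c 5c 5c 5c 03 27) = 02f0
m3: inner = H(35 9d 36 36 36 36 a7 54) = 02 a5; tag = H(5f f7 5c 5c 5c 5c 02 a5) = 036d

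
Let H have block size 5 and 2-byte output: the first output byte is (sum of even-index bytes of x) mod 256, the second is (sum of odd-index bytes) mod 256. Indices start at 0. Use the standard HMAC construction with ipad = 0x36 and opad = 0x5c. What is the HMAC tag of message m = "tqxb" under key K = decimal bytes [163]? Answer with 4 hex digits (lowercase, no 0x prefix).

0f8c

Key decimal bytes [163] = a3 is 1 byte ≤ B = 5; zero-pad to 5 bytes: K' = a3 00 00 00 00.
K' ⊕ ipad = 95 36 36 36 36.  K' ⊕ opad = ff 5c 5c 5c 5c.
Inner input = (K'⊕ipad) ∥ m = 95 36 36 36 36 ∥ 74 71 78 62.
Inner hash: even-index sum = 468 mod 256 = 212; odd-index sum = 344 mod 256 = 88 → d4 58.
Outer input = (K'⊕opad) ∥ inner = ff 5c 5c 5c 5c ∥ d4 58.
Outer hash (tag): even-index sum = 527 mod 256 = 15; odd-index sum = 396 mod 256 = 140 → 0f 8c.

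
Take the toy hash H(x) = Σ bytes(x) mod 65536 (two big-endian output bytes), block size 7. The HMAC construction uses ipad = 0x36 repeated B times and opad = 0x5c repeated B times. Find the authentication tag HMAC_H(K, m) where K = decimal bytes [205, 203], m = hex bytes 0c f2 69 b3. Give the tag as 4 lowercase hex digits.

0319

Key decimal bytes [205, 203] = cd cb is 2 bytes ≤ B = 7; zero-pad to 7 bytes: K' = cd cb 00 00 00 00 00.
K' ⊕ ipad = fb fd 36 36 36 36 36.  K' ⊕ opad = 91 97 5c 5c 5c 5c 5c.
Inner input = (K'⊕ipad) ∥ m = fb fd 36 36 36 36 36 ∥ 0c f2 69 b3.
Inner hash: sum = 251+253+54+54+54+54+54+12+242+105+179 = 1312 → 05 20.
Outer input = (K'⊕opad) ∥ inner = 91 97 5c 5c 5c 5c 5c ∥ 05 20.
Outer hash (tag): sum = 145+151+92+92+92+92+92+5+32 = 793 → 03 19.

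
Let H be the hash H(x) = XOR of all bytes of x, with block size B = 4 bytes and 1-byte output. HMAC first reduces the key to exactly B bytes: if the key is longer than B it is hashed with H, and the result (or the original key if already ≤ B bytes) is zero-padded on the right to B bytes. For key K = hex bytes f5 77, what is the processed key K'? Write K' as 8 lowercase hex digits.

Key hex bytes f5 77 is 2 bytes ≤ B = 4; zero-pad to 4 bytes: K' = f5 77 00 00.

f5770000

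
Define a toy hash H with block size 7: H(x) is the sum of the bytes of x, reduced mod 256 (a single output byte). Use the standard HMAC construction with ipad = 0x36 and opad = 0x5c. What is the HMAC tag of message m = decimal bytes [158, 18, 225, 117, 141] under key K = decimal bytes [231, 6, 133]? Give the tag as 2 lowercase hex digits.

Key decimal bytes [231, 6, 133] = e7 06 85 is 3 bytes ≤ B = 7; zero-pad to 7 bytes: K' = e7 06 85 00 00 00 00.
K' ⊕ ipad = d1 30 b3 36 36 36 36.  K' ⊕ opad = bb 5a d9 5c 5c 5c 5c.
Inner input = (K'⊕ipad) ∥ m = d1 30 b3 36 36 36 36 ∥ 9e 12 e1 75 8d.
Inner hash: sum = 209+48+179+54+54+54+54+158+18+225+117+141 = 1311; mod 256 = 31 → 1f.
Outer input = (K'⊕opad) ∥ inner = bb 5a d9 5c 5c 5c 5c ∥ 1f.
Outer hash (tag): sum = 187+90+217+92+92+92+92+31 = 893; mod 256 = 125 → 7d.

7d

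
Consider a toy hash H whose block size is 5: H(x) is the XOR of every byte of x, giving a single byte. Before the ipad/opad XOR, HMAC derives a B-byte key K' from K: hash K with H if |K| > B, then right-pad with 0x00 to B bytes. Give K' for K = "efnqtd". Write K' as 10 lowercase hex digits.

|K| = 6 > B = 5, so first hash the key.
H(K): XOR 65⊕66⊕6e⊕71⊕74⊕64 = 0c.
Zero-pad H(K) = 0c to 5 bytes: K' = 0c 00 00 00 00.

0c00000000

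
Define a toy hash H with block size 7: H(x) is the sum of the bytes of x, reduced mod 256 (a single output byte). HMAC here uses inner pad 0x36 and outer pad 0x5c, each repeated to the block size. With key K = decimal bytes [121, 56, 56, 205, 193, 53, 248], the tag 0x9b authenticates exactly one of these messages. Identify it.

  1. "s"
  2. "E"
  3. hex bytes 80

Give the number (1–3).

Key decimal bytes [121, 56, 56, 205, 193, 53, 248] = 79 38 38 cd c1 35 f8 is exactly B = 7 bytes: K' = 79 38 38 cd c1 35 f8.
K' ⊕ ipad = 4f 0e 0e fb f7 03 ce; K' ⊕ opad = 25 64 64 91 9d 69 a4.
m1: inner = H(4f 0e 0e fb f7 03 ce 73) = a1; tag = H(25 64 64 91 9d 69 a4 a1) = c9
m2: inner = H(4f 0e 0e fb f7 03 ce 45) = 73; tag = H(25 64 64 91 9d 69 a4 73) = 9b ← matches
m3: inner = H(4f 0e 0e fb f7 03 ce 80) = ae; tag = H(25 64 64 91 9d 69 a4 ae) = d6

2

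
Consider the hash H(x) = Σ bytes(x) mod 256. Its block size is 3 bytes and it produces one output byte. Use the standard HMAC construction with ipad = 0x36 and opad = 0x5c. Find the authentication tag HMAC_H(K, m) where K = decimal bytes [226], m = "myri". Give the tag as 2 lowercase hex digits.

77

Key decimal bytes [226] = e2 is 1 byte ≤ B = 3; zero-pad to 3 bytes: K' = e2 00 00.
K' ⊕ ipad = d4 36 36.  K' ⊕ opad = be 5c 5c.
Inner input = (K'⊕ipad) ∥ m = d4 36 36 ∥ 6d 79 72 69.
Inner hash: sum = 212+54+54+109+121+114+105 = 769; mod 256 = 1 → 01.
Outer input = (K'⊕opad) ∥ inner = be 5c 5c ∥ 01.
Outer hash (tag): sum = 190+92+92+1 = 375; mod 256 = 119 → 77.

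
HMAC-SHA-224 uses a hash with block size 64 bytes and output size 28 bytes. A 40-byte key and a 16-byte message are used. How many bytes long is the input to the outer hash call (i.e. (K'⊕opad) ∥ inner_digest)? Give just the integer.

Key is 40 ≤ 64 bytes, zero-padded: |K'| = 64.
Outer input = (K'⊕opad) ∥ H(inner) → 64 + 28 = 92 bytes.

92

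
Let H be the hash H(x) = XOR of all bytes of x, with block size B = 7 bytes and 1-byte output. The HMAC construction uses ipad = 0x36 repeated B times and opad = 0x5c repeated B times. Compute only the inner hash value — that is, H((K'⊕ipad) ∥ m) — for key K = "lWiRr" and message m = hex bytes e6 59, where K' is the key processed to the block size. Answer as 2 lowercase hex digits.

fb

Key "lWiRr" = 6c 57 69 52 72 is 5 bytes ≤ B = 7; zero-pad to 7 bytes: K' = 6c 57 69 52 72 00 00.
K' ⊕ ipad = 5a 61 5f 64 44 36 36.
Inner input = 5a 61 5f 64 44 36 36 ∥ e6 59.
Inner hash: XOR 5a⊕61⊕5f⊕64⊕44⊕36⊕36⊕e6⊕59 = fb.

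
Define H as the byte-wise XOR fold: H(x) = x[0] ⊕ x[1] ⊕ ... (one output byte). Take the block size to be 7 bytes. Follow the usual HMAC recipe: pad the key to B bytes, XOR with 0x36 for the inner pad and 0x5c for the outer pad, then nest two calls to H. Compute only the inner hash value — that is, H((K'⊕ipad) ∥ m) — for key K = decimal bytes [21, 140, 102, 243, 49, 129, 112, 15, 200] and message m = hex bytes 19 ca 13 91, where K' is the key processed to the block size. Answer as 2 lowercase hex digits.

Key decimal bytes [21, 140, 102, 243, 49, 129, 112, 15, 200] = 15 8c 66 f3 31 81 70 0f c8 is 9 bytes > B = 7, so hash it first: H(key) = 0b, then zero-pad to 7 bytes: K' = 0b 00 00 00 00 00 00.
K' ⊕ ipad = 3d 36 36 36 36 36 36.
Inner input = 3d 36 36 36 36 36 36 ∥ 19 ca 13 91.
Inner hash: XOR 3d⊕36⊕36⊕36⊕36⊕36⊕36⊕19⊕ca⊕13⊕91 = 6c.

6c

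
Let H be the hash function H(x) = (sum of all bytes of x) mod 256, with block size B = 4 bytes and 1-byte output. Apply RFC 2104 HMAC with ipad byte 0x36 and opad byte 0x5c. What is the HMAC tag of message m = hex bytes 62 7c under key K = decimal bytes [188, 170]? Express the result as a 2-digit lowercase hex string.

fe

Key decimal bytes [188, 170] = bc aa is 2 bytes ≤ B = 4; zero-pad to 4 bytes: K' = bc aa 00 00.
K' ⊕ ipad = 8a 9c 36 36.  K' ⊕ opad = e0 f6 5c 5c.
Inner input = (K'⊕ipad) ∥ m = 8a 9c 36 36 ∥ 62 7c.
Inner hash: sum = 138+156+54+54+98+124 = 624; mod 256 = 112 → 70.
Outer input = (K'⊕opad) ∥ inner = e0 f6 5c 5c ∥ 70.
Outer hash (tag): sum = 224+246+92+92+112 = 766; mod 256 = 254 → fe.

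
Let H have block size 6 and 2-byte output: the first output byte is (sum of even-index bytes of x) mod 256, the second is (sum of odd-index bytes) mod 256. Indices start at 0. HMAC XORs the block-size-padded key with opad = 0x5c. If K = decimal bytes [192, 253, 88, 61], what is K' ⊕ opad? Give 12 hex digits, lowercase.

Key decimal bytes [192, 253, 88, 61] = c0 fd 58 3d is 4 bytes ≤ B = 6; zero-pad to 6 bytes: K' = c0 fd 58 3d 00 00.
XOR each byte with 0x5c: c0⊕5c=9c, fd⊕5c=a1, 58⊕5c=04, 3d⊕5c=61, 00⊕5c=5c, 00⊕5c=5c.

9ca104615c5c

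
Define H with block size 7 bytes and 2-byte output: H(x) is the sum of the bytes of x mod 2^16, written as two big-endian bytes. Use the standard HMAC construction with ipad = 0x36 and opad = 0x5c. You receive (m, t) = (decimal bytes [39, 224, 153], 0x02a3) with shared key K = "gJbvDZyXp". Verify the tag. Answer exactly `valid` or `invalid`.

valid

Key "gJbvDZyXp" = 67 4a 62 76 44 5a 79 58 70 is 9 bytes > B = 7, so hash it first: H(key) = 03 68, then zero-pad to 7 bytes: K' = 03 68 00 00 00 00 00.
K' ⊕ ipad = 35 5e 36 36 36 36 36; K' ⊕ opad = 5f 34 5c 5c 5c 5c 5c.
Inner hash: sum = 53+94+54+54+54+54+54+39+224+153 = 833 → 03 41.
Outer hash (recomputed tag): sum = 95+52+92+92+92+92+92+3+65 = 675 → 02 a3.
Recomputed tag = 02a3; claimed = 02a3 → match.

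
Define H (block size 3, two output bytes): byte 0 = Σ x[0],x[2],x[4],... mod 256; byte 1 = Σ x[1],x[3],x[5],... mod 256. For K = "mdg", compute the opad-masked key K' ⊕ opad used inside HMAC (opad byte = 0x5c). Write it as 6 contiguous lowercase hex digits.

31383b

Key "mdg" = 6d 64 67 is exactly B = 3 bytes: K' = 6d 64 67.
XOR each byte with 0x5c: 6d⊕5c=31, 64⊕5c=38, 67⊕5c=3b.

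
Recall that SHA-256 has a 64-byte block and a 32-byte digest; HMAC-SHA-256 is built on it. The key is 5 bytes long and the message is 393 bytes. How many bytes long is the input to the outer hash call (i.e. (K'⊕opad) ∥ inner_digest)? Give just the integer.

Key is 5 ≤ 64 bytes, zero-padded: |K'| = 64.
Outer input = (K'⊕opad) ∥ H(inner) → 64 + 32 = 96 bytes.

96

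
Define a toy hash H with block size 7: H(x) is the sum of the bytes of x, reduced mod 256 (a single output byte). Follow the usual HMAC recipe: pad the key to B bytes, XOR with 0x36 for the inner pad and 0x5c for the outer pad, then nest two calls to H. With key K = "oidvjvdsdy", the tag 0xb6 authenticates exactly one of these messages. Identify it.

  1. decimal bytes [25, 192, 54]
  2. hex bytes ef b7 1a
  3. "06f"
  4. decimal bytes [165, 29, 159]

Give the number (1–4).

Key "oidvjvdsdy" = 6f 69 64 76 6a 76 64 73 64 79 is 10 bytes > B = 7, so hash it first: H(key) = 46, then zero-pad to 7 bytes: K' = 46 00 00 00 00 00 00.
K' ⊕ ipad = 70 36 36 36 36 36 36; K' ⊕ opad = 1a 5c 5c 5c 5c 5c 5c.
m1: inner = H(70 36 36 36 36 36 36 19 c0 36) = c3; tag = H(1a 5c 5c 5c 5c 5c 5c c3) = 05
m2: inner = H(70 36 36 36 36 36 36 ef b7 1a) = 74; tag = H(1a 5c 5c 5c 5c 5c 5c 74) = b6 ← matches
m3: inner = H(70 36 36 36 36 36 36 30 36 66) = 80; tag = H(1a 5c 5c 5c 5c 5c 5c 80) = c2
m4: inner = H(70 36 36 36 36 36 36 a5 1d 9f) = 15; tag = H(1a 5c 5c 5c 5c 5c 5c 15) = 57

2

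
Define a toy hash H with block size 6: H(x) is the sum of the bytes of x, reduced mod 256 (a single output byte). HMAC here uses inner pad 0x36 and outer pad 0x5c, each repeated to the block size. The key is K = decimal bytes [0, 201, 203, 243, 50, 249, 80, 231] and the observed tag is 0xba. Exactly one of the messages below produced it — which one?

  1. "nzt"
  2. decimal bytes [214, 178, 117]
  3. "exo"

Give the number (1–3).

3

Key decimal bytes [0, 201, 203, 243, 50, 249, 80, 231] = 00 c9 cb f3 32 f9 50 e7 is 8 bytes > B = 6, so hash it first: H(key) = e9, then zero-pad to 6 bytes: K' = e9 00 00 00 00 00.
K' ⊕ ipad = df 36 36 36 36 36; K' ⊕ opad = b5 5c 5c 5c 5c 5c.
m1: inner = H(df 36 36 36 36 36 6e 7a 74) = 49; tag = H(b5 5c 5c 5c 5c 5c 49) = ca
m2: inner = H(df 36 36 36 36 36 d6 b2 75) = ea; tag = H(b5 5c 5c 5c 5c 5c ea) = 6b
m3: inner = H(df 36 36 36 36 36 65 78 6f) = 39; tag = H(b5 5c 5c 5c 5c 5c 39) = ba ← matches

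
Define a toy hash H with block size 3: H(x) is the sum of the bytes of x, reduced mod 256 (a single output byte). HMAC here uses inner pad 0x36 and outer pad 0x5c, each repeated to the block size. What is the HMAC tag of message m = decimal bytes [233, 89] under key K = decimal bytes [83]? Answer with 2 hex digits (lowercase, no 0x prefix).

Key decimal bytes [83] = 53 is 1 byte ≤ B = 3; zero-pad to 3 bytes: K' = 53 00 00.
K' ⊕ ipad = 65 36 36.  K' ⊕ opad = 0f 5c 5c.
Inner input = (K'⊕ipad) ∥ m = 65 36 36 ∥ e9 59.
Inner hash: sum = 101+54+54+233+89 = 531; mod 256 = 19 → 13.
Outer input = (K'⊕opad) ∥ inner = 0f 5c 5c ∥ 13.
Outer hash (tag): sum = 15+92+92+19 = 218 → da.

da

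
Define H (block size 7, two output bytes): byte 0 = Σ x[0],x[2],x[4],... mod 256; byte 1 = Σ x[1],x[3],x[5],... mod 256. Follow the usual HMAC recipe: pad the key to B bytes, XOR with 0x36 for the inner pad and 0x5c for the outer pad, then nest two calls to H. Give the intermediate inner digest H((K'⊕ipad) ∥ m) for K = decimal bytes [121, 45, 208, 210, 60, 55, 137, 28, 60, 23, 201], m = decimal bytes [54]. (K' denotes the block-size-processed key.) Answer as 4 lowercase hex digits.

c701

Key decimal bytes [121, 45, 208, 210, 60, 55, 137, 28, 60, 23, 201] = 79 2d d0 d2 3c 37 89 1c 3c 17 c9 is 11 bytes > B = 7, so hash it first: H(key) = 13 69, then zero-pad to 7 bytes: K' = 13 69 00 00 00 00 00.
K' ⊕ ipad = 25 5f 36 36 36 36 36.
Inner input = 25 5f 36 36 36 36 36 ∥ 36.
Inner hash: even-index sum = 199 mod 256 = 199; odd-index sum = 257 mod 256 = 1 → c7 01.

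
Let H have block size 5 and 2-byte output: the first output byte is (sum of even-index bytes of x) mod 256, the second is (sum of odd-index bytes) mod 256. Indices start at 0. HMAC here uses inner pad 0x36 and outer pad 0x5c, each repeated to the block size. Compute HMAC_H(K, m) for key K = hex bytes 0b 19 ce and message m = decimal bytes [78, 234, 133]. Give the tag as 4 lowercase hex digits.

Key hex bytes 0b 19 ce is 3 bytes ≤ B = 5; zero-pad to 5 bytes: K' = 0b 19 ce 00 00.
K' ⊕ ipad = 3d 2f f8 36 36.  K' ⊕ opad = 57 45 92 5c 5c.
Inner input = (K'⊕ipad) ∥ m = 3d 2f f8 36 36 ∥ 4e ea 85.
Inner hash: even-index sum = 597 mod 256 = 85; odd-index sum = 312 mod 256 = 56 → 55 38.
Outer input = (K'⊕opad) ∥ inner = 57 45 92 5c 5c ∥ 55 38.
Outer hash (tag): even-index sum = 381 mod 256 = 125; odd-index sum = 246 mod 256 = 246 → 7d f6.

7df6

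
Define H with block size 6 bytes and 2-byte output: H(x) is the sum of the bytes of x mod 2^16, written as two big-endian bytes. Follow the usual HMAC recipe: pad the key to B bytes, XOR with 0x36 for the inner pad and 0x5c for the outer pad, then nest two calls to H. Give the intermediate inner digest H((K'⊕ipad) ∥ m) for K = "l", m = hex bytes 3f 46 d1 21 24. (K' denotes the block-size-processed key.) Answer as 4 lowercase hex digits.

Key "l" = 6c is 1 byte ≤ B = 6; zero-pad to 6 bytes: K' = 6c 00 00 00 00 00.
K' ⊕ ipad = 5a 36 36 36 36 36.
Inner input = 5a 36 36 36 36 36 ∥ 3f 46 d1 21 24.
Inner hash: sum = 90+54+54+54+54+54+63+70+209+33+36 = 771 → 03 03.

0303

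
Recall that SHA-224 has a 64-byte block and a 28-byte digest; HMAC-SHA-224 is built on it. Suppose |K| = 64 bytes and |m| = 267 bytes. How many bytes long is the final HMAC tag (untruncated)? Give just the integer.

The tag is one SHA-224 digest: 28 bytes.

28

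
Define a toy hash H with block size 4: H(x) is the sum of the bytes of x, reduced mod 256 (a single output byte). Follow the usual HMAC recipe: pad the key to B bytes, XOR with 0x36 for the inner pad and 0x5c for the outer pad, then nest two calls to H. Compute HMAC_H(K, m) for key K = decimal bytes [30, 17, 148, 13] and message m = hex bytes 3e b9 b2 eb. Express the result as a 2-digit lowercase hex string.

Key decimal bytes [30, 17, 148, 13] = 1e 11 94 0d is exactly B = 4 bytes: K' = 1e 11 94 0d.
K' ⊕ ipad = 28 27 a2 3b.  K' ⊕ opad = 42 4d c8 51.
Inner input = (K'⊕ipad) ∥ m = 28 27 a2 3b ∥ 3e b9 b2 eb.
Inner hash: sum = 40+39+162+59+62+185+178+235 = 960; mod 256 = 192 → c0.
Outer input = (K'⊕opad) ∥ inner = 42 4d c8 51 ∥ c0.
Outer hash (tag): sum = 66+77+200+81+192 = 616; mod 256 = 104 → 68.

68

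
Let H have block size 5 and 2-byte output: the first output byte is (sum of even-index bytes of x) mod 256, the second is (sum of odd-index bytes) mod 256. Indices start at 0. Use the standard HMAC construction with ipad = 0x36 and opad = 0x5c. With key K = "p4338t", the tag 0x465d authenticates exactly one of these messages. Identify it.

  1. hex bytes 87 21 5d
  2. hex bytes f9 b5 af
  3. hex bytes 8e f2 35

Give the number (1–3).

Key "p4338t" = 70 34 33 33 38 74 is 6 bytes > B = 5, so hash it first: H(key) = db db, then zero-pad to 5 bytes: K' = db db 00 00 00.
K' ⊕ ipad = ed ed 36 36 36; K' ⊕ opad = 87 87 5c 5c 5c.
m1: inner = H(ed ed 36 36 36 87 21 5d) = 7a 07; tag = H(87 87 5c 5c 5c 7a 07) = 465d ← matches
m2: inner = H(ed ed 36 36 36 f9 b5 af) = 0e cb; tag = H(87 87 5c 5c 5c 0e cb) = 0af1
m3: inner = H(ed ed 36 36 36 8e f2 35) = 4b e6; tag = H(87 87 5c 5c 5c 4b e6) = 252e

1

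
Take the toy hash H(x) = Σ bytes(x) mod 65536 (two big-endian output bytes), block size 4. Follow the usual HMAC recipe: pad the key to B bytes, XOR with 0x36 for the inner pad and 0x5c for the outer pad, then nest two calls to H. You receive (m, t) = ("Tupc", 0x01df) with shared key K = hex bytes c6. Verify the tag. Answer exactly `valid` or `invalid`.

Key hex bytes c6 is 1 byte ≤ B = 4; zero-pad to 4 bytes: K' = c6 00 00 00.
K' ⊕ ipad = f0 36 36 36; K' ⊕ opad = 9a 5c 5c 5c.
Inner hash: sum = 240+54+54+54+84+117+112+99 = 814 → 03 2e.
Outer hash (recomputed tag): sum = 154+92+92+92+3+46 = 479 → 01 df.
Recomputed tag = 01df; claimed = 01df → match.

valid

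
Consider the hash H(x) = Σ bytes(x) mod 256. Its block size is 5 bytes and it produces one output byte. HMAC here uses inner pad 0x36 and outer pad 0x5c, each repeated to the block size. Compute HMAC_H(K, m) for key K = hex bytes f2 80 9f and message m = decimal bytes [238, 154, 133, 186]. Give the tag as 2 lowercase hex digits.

Key hex bytes f2 80 9f is 3 bytes ≤ B = 5; zero-pad to 5 bytes: K' = f2 80 9f 00 00.
K' ⊕ ipad = c4 b6 a9 36 36.  K' ⊕ opad = ae dc c3 5c 5c.
Inner input = (K'⊕ipad) ∥ m = c4 b6 a9 36 36 ∥ ee 9a 85 ba.
Inner hash: sum = 196+182+169+54+54+238+154+133+186 = 1366; mod 256 = 86 → 56.
Outer input = (K'⊕opad) ∥ inner = ae dc c3 5c 5c ∥ 56.
Outer hash (tag): sum = 174+220+195+92+92+86 = 859; mod 256 = 91 → 5b.

5b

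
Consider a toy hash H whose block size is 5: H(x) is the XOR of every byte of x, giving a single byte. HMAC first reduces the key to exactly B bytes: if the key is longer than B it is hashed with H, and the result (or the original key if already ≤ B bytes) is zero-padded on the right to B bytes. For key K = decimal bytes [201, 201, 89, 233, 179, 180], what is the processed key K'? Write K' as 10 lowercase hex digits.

|K| = 6 > B = 5, so first hash the key.
H(K): XOR c9⊕c9⊕59⊕e9⊕b3⊕b4 = b7.
Zero-pad H(K) = b7 to 5 bytes: K' = b7 00 00 00 00.

b700000000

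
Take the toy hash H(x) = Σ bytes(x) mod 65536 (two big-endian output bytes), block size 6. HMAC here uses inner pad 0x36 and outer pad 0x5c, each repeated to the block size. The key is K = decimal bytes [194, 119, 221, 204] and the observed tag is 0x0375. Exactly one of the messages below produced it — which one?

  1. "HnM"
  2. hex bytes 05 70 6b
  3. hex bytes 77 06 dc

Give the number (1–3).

Key decimal bytes [194, 119, 221, 204] = c2 77 dd cc is 4 bytes ≤ B = 6; zero-pad to 6 bytes: K' = c2 77 dd cc 00 00.
K' ⊕ ipad = f4 41 eb fa 36 36; K' ⊕ opad = 9e 2b 81 90 5c 5c.
m1: inner = H(f4 41 eb fa 36 36 48 6e 4d) = 04 89; tag = H(9e 2b 81 90 5c 5c 04 89) = 031f
m2: inner = H(f4 41 eb fa 36 36 05 70 6b) = 04 66; tag = H(9e 2b 81 90 5c 5c 04 66) = 02fc
m3: inner = H(f4 41 eb fa 36 36 77 06 dc) = 04 df; tag = H(9e 2b 81 90 5c 5c 04 df) = 0375 ← matches

3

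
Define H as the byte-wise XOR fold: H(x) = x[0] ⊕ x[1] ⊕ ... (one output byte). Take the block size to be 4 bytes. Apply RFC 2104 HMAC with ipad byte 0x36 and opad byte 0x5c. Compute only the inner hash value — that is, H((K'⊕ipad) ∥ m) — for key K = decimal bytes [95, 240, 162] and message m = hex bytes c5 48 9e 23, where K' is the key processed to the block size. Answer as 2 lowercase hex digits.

Key decimal bytes [95, 240, 162] = 5f f0 a2 is 3 bytes ≤ B = 4; zero-pad to 4 bytes: K' = 5f f0 a2 00.
K' ⊕ ipad = 69 c6 94 36.
Inner input = 69 c6 94 36 ∥ c5 48 9e 23.
Inner hash: XOR 69⊕c6⊕94⊕36⊕c5⊕48⊕9e⊕23 = 3d.

3d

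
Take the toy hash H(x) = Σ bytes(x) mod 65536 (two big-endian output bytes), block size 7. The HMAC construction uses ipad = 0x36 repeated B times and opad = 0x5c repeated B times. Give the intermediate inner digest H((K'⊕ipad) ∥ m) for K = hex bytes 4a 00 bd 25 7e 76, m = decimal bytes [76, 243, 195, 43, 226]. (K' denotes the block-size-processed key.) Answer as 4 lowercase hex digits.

051d

Key hex bytes 4a 00 bd 25 7e 76 is 6 bytes ≤ B = 7; zero-pad to 7 bytes: K' = 4a 00 bd 25 7e 76 00.
K' ⊕ ipad = 7c 36 8b 13 48 40 36.
Inner input = 7c 36 8b 13 48 40 36 ∥ 4c f3 c3 2b e2.
Inner hash: sum = 124+54+139+19+72+64+54+76+243+195+43+226 = 1309 → 05 1d.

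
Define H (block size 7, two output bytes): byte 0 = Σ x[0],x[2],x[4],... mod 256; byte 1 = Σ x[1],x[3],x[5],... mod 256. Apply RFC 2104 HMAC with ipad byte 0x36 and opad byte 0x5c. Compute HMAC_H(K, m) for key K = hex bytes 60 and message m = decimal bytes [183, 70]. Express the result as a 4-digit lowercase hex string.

a952

Key hex bytes 60 is 1 byte ≤ B = 7; zero-pad to 7 bytes: K' = 60 00 00 00 00 00 00.
K' ⊕ ipad = 56 36 36 36 36 36 36.  K' ⊕ opad = 3c 5c 5c 5c 5c 5c 5c.
Inner input = (K'⊕ipad) ∥ m = 56 36 36 36 36 36 36 ∥ b7 46.
Inner hash: even-index sum = 318 mod 256 = 62; odd-index sum = 345 mod 256 = 89 → 3e 59.
Outer input = (K'⊕opad) ∥ inner = 3c 5c 5c 5c 5c 5c 5c ∥ 3e 59.
Outer hash (tag): even-index sum = 425 mod 256 = 169; odd-index sum = 338 mod 256 = 82 → a9 52.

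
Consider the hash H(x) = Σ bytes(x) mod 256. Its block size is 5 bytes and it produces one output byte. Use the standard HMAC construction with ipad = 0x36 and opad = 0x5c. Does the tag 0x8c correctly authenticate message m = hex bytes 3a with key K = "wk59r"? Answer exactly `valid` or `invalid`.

valid

Key "wk59r" = 77 6b 35 39 72 is exactly B = 5 bytes: K' = 77 6b 35 39 72.
K' ⊕ ipad = 41 5d 03 0f 44; K' ⊕ opad = 2b 37 69 65 2e.
Inner hash: sum = 65+93+3+15+68+58 = 302; mod 256 = 46 → 2e.
Outer hash (recomputed tag): sum = 43+55+105+101+46+46 = 396; mod 256 = 140 → 8c.
Recomputed tag = 8c; claimed = 8c → match.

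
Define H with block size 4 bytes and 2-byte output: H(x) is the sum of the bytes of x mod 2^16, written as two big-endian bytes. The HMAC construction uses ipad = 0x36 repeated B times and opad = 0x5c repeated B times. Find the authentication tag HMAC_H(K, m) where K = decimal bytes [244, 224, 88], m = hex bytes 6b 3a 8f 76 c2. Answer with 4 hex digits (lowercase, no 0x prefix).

0270

Key decimal bytes [244, 224, 88] = f4 e0 58 is 3 bytes ≤ B = 4; zero-pad to 4 bytes: K' = f4 e0 58 00.
K' ⊕ ipad = c2 d6 6e 36.  K' ⊕ opad = a8 bc 04 5c.
Inner input = (K'⊕ipad) ∥ m = c2 d6 6e 36 ∥ 6b 3a 8f 76 c2.
Inner hash: sum = 194+214+110+54+107+58+143+118+194 = 1192 → 04 a8.
Outer input = (K'⊕opad) ∥ inner = a8 bc 04 5c ∥ 04 a8.
Outer hash (tag): sum = 168+188+4+92+4+168 = 624 → 02 70.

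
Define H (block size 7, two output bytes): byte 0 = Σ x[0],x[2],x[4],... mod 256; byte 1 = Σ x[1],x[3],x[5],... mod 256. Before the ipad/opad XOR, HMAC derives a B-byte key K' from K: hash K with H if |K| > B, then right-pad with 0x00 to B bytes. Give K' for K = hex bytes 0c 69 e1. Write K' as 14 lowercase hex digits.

Key hex bytes 0c 69 e1 is 3 bytes ≤ B = 7; zero-pad to 7 bytes: K' = 0c 69 e1 00 00 00 00.

0c69e100000000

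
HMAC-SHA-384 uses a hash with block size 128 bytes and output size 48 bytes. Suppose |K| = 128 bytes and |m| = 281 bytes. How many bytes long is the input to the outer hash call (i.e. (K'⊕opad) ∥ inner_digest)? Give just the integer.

176

Key is 128 ≤ 128 bytes, zero-padded: |K'| = 128.
Outer input = (K'⊕opad) ∥ H(inner) → 128 + 48 = 176 bytes.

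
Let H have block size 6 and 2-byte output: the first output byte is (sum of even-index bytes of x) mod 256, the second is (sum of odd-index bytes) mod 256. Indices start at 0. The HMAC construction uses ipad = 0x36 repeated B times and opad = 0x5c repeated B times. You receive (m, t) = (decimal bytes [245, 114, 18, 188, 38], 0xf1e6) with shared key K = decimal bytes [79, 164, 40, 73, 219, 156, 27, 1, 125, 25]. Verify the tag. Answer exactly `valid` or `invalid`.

Key decimal bytes [79, 164, 40, 73, 219, 156, 27, 1, 125, 25] = 4f a4 28 49 db 9c 1b 01 7d 19 is 10 bytes > B = 6, so hash it first: H(key) = ea a3, then zero-pad to 6 bytes: K' = ea a3 00 00 00 00.
K' ⊕ ipad = dc 95 36 36 36 36; K' ⊕ opad = b6 ff 5c 5c 5c 5c.
Inner hash: even-index sum = 629 mod 256 = 117; odd-index sum = 559 mod 256 = 47 → 75 2f.
Outer hash (recomputed tag): even-index sum = 483 mod 256 = 227; odd-index sum = 486 mod 256 = 230 → e3 e6.
Recomputed tag = e3e6; claimed = f1e6 → mismatch.

invalid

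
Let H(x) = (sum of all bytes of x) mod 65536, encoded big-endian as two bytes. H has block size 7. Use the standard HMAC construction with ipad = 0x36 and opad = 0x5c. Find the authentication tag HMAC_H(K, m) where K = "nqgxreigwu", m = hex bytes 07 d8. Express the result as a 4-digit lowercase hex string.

Key "nqgxreigwu" = 6e 71 67 78 72 65 69 67 77 75 is 10 bytes > B = 7, so hash it first: H(key) = 04 51, then zero-pad to 7 bytes: K' = 04 51 00 00 00 00 00.
K' ⊕ ipad = 32 67 36 36 36 36 36.  K' ⊕ opad = 58 0d 5c 5c 5c 5c 5c.
Inner input = (K'⊕ipad) ∥ m = 32 67 36 36 36 36 36 ∥ 07 d8.
Inner hash: sum = 50+103+54+54+54+54+54+7+216 = 646 → 02 86.
Outer input = (K'⊕opad) ∥ inner = 58 0d 5c 5c 5c 5c 5c ∥ 02 86.
Outer hash (tag): sum = 88+13+92+92+92+92+92+2+134 = 697 → 02 b9.

02b9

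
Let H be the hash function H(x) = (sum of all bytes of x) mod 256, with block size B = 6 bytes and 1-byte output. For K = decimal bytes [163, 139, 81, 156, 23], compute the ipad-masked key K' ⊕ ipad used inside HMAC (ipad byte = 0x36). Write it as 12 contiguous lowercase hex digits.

Key decimal bytes [163, 139, 81, 156, 23] = a3 8b 51 9c 17 is 5 bytes ≤ B = 6; zero-pad to 6 bytes: K' = a3 8b 51 9c 17 00.
XOR each byte with 0x36: a3⊕36=95, 8b⊕36=bd, 51⊕36=67, 9c⊕36=aa, 17⊕36=21, 00⊕36=36.

95bd67aa2136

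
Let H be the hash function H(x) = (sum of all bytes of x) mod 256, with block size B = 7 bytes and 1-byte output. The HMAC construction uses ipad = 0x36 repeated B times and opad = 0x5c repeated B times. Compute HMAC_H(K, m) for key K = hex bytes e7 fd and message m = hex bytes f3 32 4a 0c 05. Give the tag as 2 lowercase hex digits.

52

Key hex bytes e7 fd is 2 bytes ≤ B = 7; zero-pad to 7 bytes: K' = e7 fd 00 00 00 00 00.
K' ⊕ ipad = d1 cb 36 36 36 36 36.  K' ⊕ opad = bb a1 5c 5c 5c 5c 5c.
Inner input = (K'⊕ipad) ∥ m = d1 cb 36 36 36 36 36 ∥ f3 32 4a 0c 05.
Inner hash: sum = 209+203+54+54+54+54+54+243+50+74+12+5 = 1066; mod 256 = 42 → 2a.
Outer input = (K'⊕opad) ∥ inner = bb a1 5c 5c 5c 5c 5c ∥ 2a.
Outer hash (tag): sum = 187+161+92+92+92+92+92+42 = 850; mod 256 = 82 → 52.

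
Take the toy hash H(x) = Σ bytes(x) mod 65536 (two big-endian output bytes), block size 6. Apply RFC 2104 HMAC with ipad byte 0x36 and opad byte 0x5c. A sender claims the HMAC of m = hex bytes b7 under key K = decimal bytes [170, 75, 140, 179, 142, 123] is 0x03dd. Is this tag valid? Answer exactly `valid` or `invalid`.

valid

Key decimal bytes [170, 75, 140, 179, 142, 123] = aa 4b 8c b3 8e 7b is exactly B = 6 bytes: K' = aa 4b 8c b3 8e 7b.
K' ⊕ ipad = 9c 7d ba 85 b8 4d; K' ⊕ opad = f6 17 d0 ef d2 27.
Inner hash: sum = 156+125+186+133+184+77+183 = 1044 → 04 14.
Outer hash (recomputed tag): sum = 246+23+208+239+210+39+4+20 = 989 → 03 dd.
Recomputed tag = 03dd; claimed = 03dd → match.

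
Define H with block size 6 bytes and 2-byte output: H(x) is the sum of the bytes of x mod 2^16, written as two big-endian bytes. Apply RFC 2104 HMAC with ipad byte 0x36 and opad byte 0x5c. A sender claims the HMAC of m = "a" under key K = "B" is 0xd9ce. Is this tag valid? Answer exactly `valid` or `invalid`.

Key "B" = 42 is 1 byte ≤ B = 6; zero-pad to 6 bytes: K' = 42 00 00 00 00 00.
K' ⊕ ipad = 74 36 36 36 36 36; K' ⊕ opad = 1e 5c 5c 5c 5c 5c.
Inner hash: sum = 116+54+54+54+54+54+97 = 483 → 01 e3.
Outer hash (recomputed tag): sum = 30+92+92+92+92+92+1+227 = 718 → 02 ce.
Recomputed tag = 02ce; claimed = d9ce → mismatch.

invalid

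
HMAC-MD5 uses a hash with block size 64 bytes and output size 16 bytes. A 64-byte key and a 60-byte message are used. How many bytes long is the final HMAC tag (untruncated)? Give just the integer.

16

The tag is one MD5 digest: 16 bytes.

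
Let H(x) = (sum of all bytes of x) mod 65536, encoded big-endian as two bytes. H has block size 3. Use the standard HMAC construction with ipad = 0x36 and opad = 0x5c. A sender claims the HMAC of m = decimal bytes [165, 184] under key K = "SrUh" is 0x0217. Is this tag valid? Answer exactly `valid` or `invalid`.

valid

Key "SrUh" = 53 72 55 68 is 4 bytes > B = 3, so hash it first: H(key) = 01 82, then zero-pad to 3 bytes: K' = 01 82 00.
K' ⊕ ipad = 37 b4 36; K' ⊕ opad = 5d de 5c.
Inner hash: sum = 55+180+54+165+184 = 638 → 02 7e.
Outer hash (recomputed tag): sum = 93+222+92+2+126 = 535 → 02 17.
Recomputed tag = 0217; claimed = 0217 → match.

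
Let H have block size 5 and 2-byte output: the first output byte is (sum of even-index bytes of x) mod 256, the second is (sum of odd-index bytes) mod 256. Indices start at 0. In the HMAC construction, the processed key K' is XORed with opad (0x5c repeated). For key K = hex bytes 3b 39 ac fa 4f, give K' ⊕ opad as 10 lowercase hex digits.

Key hex bytes 3b 39 ac fa 4f is exactly B = 5 bytes: K' = 3b 39 ac fa 4f.
XOR each byte with 0x5c: 3b⊕5c=67, 39⊕5c=65, ac⊕5c=f0, fa⊕5c=a6, 4f⊕5c=13.

6765f0a613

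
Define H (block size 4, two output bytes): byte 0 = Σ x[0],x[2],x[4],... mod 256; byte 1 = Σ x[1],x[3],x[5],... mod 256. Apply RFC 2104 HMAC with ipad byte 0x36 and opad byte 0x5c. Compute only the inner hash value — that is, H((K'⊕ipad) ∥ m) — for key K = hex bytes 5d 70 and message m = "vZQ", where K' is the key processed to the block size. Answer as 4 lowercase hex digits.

68d6

Key hex bytes 5d 70 is 2 bytes ≤ B = 4; zero-pad to 4 bytes: K' = 5d 70 00 00.
K' ⊕ ipad = 6b 46 36 36.
Inner input = 6b 46 36 36 ∥ 76 5a 51.
Inner hash: even-index sum = 360 mod 256 = 104; odd-index sum = 214 mod 256 = 214 → 68 d6.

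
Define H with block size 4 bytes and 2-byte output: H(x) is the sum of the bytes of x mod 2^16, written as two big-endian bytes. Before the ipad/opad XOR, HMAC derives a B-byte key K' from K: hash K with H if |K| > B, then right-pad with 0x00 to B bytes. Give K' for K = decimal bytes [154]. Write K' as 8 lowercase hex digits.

Key decimal bytes [154] = 9a is 1 byte ≤ B = 4; zero-pad to 4 bytes: K' = 9a 00 00 00.

9a000000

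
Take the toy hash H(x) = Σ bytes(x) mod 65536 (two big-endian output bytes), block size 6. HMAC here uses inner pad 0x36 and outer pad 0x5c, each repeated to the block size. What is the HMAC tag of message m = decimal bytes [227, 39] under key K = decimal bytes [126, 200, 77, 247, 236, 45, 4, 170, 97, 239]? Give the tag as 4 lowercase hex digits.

Key decimal bytes [126, 200, 77, 247, 236, 45, 4, 170, 97, 239] = 7e c8 4d f7 ec 2d 04 aa 61 ef is 10 bytes > B = 6, so hash it first: H(key) = 05 a1, then zero-pad to 6 bytes: K' = 05 a1 00 00 00 00.
K' ⊕ ipad = 33 97 36 36 36 36.  K' ⊕ opad = 59 fd 5c 5c 5c 5c.
Inner input = (K'⊕ipad) ∥ m = 33 97 36 36 36 36 ∥ e3 27.
Inner hash: sum = 51+151+54+54+54+54+227+39 = 684 → 02 ac.
Outer input = (K'⊕opad) ∥ inner = 59 fd 5c 5c 5c 5c ∥ 02 ac.
Outer hash (tag): sum = 89+253+92+92+92+92+2+172 = 884 → 03 74.

0374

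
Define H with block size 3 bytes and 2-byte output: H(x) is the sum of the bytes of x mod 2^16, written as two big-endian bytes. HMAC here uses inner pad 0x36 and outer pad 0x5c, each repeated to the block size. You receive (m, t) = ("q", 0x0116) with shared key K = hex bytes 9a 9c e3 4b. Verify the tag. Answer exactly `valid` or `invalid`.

Key hex bytes 9a 9c e3 4b is 4 bytes > B = 3, so hash it first: H(key) = 02 64, then zero-pad to 3 bytes: K' = 02 64 00.
K' ⊕ ipad = 34 52 36; K' ⊕ opad = 5e 38 5c.
Inner hash: sum = 52+82+54+113 = 301 → 01 2d.
Outer hash (recomputed tag): sum = 94+56+92+1+45 = 288 → 01 20.
Recomputed tag = 0120; claimed = 0116 → mismatch.

invalid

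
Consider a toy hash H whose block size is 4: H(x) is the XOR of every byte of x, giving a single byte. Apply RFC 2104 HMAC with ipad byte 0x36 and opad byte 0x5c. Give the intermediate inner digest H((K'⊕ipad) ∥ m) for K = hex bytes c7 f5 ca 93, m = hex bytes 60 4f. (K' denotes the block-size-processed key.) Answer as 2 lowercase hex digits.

Key hex bytes c7 f5 ca 93 is exactly B = 4 bytes: K' = c7 f5 ca 93.
K' ⊕ ipad = f1 c3 fc a5.
Inner input = f1 c3 fc a5 ∥ 60 4f.
Inner hash: XOR f1⊕c3⊕fc⊕a5⊕60⊕4f = 44.

44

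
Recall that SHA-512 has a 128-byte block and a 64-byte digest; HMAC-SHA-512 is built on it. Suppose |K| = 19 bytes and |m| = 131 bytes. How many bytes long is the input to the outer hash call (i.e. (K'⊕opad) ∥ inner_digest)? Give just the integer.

Key is 19 ≤ 128 bytes, zero-padded: |K'| = 128.
Outer input = (K'⊕opad) ∥ H(inner) → 128 + 64 = 192 bytes.

192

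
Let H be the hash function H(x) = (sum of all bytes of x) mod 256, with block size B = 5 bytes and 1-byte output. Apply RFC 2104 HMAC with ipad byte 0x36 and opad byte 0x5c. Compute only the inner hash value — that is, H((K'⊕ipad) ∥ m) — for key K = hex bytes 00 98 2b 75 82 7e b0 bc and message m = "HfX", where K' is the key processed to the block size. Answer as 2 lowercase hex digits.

70

Key hex bytes 00 98 2b 75 82 7e b0 bc is 8 bytes > B = 5, so hash it first: H(key) = a4, then zero-pad to 5 bytes: K' = a4 00 00 00 00.
K' ⊕ ipad = 92 36 36 36 36.
Inner input = 92 36 36 36 36 ∥ 48 66 58.
Inner hash: sum = 146+54+54+54+54+72+102+88 = 624; mod 256 = 112 → 70.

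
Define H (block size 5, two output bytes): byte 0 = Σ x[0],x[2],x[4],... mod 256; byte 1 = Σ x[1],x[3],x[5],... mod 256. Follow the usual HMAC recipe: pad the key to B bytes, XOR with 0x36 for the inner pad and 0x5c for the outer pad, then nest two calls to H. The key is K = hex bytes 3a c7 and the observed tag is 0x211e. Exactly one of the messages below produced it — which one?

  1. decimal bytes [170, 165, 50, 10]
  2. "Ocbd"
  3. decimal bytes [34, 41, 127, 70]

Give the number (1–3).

1

Key hex bytes 3a c7 is 2 bytes ≤ B = 5; zero-pad to 5 bytes: K' = 3a c7 00 00 00.
K' ⊕ ipad = 0c f1 36 36 36; K' ⊕ opad = 66 9b 5c 5c 5c.
m1: inner = H(0c f1 36 36 36 aa a5 32 0a) = 27 03; tag = H(66 9b 5c 5c 5c 27 03) = 211e ← matches
m2: inner = H(0c f1 36 36 36 4f 63 62 64) = 3f d8; tag = H(66 9b 5c 5c 5c 3f d8) = f636
m3: inner = H(0c f1 36 36 36 22 29 7f 46) = e7 c8; tag = H(66 9b 5c 5c 5c e7 c8) = e6de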